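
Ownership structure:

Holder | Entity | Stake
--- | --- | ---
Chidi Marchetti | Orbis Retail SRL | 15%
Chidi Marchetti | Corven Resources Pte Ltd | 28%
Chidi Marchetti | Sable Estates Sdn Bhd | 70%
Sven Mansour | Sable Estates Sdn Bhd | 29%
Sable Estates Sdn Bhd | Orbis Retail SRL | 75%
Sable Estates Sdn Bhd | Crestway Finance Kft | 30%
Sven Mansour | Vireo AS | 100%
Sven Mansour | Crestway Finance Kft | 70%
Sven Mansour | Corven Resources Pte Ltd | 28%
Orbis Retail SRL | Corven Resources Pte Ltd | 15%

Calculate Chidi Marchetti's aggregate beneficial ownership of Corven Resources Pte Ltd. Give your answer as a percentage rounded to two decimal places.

Chidi reaches Corven along 3 paths.
Via Sable → Orbis: 70% × 75% × 15% = 7.875%.
Via Orbis: 15% × 15% = 2.25%.
Direct stake: 28% = 28%.
Total: 7.875% + 2.25% + 28% = 38.125%.
Rounded: 38.13%.

38.13%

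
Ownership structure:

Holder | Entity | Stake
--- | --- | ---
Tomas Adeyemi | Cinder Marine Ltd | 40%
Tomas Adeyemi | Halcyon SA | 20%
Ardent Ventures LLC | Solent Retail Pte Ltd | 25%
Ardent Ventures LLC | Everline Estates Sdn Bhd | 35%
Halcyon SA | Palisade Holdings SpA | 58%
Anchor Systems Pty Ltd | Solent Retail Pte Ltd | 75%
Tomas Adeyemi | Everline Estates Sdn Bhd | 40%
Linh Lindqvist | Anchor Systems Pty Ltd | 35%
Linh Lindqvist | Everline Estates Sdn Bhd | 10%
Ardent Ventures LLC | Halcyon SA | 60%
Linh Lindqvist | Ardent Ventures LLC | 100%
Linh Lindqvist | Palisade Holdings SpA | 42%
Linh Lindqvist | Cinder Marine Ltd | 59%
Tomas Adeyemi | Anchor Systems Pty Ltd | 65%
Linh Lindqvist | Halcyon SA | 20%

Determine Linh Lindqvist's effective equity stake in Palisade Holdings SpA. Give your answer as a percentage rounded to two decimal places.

88.40%

Linh reaches Palisade along 3 paths.
Via Halcyon: 20% × 58% = 11.6%.
Via Ardent → Halcyon: 100% × 60% × 58% = 34.8%.
Direct stake: 42% = 42%.
Total: 11.6% + 34.8% + 42% = 88.4%.
Rounded: 88.40%.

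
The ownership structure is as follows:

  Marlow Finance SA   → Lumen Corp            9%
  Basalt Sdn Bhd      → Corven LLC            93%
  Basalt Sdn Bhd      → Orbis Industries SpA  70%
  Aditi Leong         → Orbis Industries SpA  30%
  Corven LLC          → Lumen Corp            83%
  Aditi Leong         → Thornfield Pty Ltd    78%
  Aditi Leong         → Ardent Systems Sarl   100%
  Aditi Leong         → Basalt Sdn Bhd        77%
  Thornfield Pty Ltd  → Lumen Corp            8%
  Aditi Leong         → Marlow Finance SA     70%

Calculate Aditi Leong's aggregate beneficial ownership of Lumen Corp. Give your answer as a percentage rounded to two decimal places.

Aditi reaches Lumen along 3 paths.
Via Marlow: 70% × 9% = 6.3%.
Via Basalt → Corven: 77% × 93% × 83% = 59.4363%.
Via Thornfield: 78% × 8% = 6.24%.
Total: 6.3% + 59.4363% + 6.24% = 71.9763%.
Rounded: 71.98%.

71.98%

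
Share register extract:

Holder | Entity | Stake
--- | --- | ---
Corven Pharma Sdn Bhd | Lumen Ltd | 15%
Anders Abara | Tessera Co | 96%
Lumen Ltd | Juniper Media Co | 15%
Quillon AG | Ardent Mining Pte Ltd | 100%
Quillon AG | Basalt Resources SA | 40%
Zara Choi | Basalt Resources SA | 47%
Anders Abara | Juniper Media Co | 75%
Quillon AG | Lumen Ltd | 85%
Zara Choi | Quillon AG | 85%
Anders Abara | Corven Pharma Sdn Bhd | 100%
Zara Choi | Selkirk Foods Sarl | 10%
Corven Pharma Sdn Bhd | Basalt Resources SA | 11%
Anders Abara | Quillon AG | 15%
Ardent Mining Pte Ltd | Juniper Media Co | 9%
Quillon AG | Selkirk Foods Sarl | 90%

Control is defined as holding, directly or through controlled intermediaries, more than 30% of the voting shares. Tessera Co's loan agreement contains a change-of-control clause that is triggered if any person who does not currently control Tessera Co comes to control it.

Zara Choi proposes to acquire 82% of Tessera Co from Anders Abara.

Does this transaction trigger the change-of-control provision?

The purchase adds only to Zara's holdings (Anders's stake shrinks), so Zara is the only person who could newly come to control Tessera.
Zara holds 85% of Quillon, so Zara controls Quillon.
Quillon holds 85% of Lumen, so Zara controls Lumen.
Quillon holds 100% of Ardent, so Zara controls Ardent.
Quillon and Zara together hold 90% + 10% = 100% of Selkirk, so Zara controls Selkirk.
Zara and Quillon together hold 47% + 40% = 87% of Basalt, so Zara controls Basalt.
Neither Zara nor any entity Zara controls holds any voting interest in Tessera.
So before the transaction, Zara does not control Tessera.
After the purchase, Zara holds 82% of Tessera directly, and Anders's stake falls to 14%.
Zara holds 82% of Tessera, so Zara controls Tessera.
Zara did not control Tessera before and does after, so the clause is triggered.

Yes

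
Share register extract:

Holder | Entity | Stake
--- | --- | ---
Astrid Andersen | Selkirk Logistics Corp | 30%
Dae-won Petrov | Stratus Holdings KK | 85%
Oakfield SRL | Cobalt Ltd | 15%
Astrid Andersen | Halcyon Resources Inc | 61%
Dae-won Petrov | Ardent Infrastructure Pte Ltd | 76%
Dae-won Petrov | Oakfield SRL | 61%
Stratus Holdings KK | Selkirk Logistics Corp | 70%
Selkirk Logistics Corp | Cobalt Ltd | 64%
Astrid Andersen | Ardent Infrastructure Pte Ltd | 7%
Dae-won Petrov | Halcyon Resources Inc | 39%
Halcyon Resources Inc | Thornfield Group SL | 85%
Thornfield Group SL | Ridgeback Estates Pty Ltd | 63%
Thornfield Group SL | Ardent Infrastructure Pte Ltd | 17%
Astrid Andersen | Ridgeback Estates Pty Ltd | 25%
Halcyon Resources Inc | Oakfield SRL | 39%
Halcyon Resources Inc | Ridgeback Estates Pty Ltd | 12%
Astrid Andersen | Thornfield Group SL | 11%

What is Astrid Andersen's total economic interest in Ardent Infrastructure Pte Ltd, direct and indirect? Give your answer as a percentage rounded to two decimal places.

Astrid reaches Ardent along 3 paths.
Direct stake: 7% = 7%.
Via Thornfield: 11% × 17% = 1.87%.
Via Halcyon → Thornfield: 61% × 85% × 17% = 8.8145%.
Total: 7% + 1.87% + 8.8145% = 17.6845%.
Rounded: 17.68%.

17.68%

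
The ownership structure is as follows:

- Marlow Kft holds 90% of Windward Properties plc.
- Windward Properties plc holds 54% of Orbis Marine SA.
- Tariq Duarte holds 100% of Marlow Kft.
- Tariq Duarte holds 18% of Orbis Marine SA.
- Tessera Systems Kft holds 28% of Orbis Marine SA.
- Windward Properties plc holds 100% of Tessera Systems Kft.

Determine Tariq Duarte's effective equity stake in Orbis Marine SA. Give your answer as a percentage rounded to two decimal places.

91.80%

Tariq reaches Orbis along 3 paths.
Direct stake: 18% = 18%.
Via Marlow → Windward: 100% × 90% × 54% = 48.6%.
Via Marlow → Windward → Tessera: 100% × 90% × 100% × 28% = 25.2%.
Total: 18% + 48.6% + 25.2% = 91.8%.
Rounded: 91.80%.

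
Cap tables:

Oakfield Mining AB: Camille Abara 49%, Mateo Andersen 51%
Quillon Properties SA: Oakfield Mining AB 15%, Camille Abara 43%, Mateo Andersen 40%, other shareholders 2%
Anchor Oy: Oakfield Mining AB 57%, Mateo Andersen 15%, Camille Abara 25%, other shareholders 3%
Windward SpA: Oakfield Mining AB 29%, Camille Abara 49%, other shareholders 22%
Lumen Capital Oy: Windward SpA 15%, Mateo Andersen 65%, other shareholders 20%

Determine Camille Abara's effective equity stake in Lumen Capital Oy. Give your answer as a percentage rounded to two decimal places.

Camille reaches Lumen along 2 paths.
Via Oakfield → Windward: 49% × 29% × 15% = 2.1315%.
Via Windward: 49% × 15% = 7.35%.
Total: 2.1315% + 7.35% = 9.4815%.
Rounded: 9.48%.

9.48%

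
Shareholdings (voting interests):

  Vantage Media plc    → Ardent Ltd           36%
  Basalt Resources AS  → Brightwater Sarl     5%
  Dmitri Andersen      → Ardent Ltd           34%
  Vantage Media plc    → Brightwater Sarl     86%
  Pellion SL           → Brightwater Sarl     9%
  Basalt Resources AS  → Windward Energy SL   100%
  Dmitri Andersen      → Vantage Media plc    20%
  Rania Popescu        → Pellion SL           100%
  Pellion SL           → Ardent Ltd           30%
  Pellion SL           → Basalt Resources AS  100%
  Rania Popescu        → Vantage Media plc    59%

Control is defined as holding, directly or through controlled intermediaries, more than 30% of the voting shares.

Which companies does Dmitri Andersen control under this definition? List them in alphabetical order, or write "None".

Dmitri holds 34% of Ardent, so Dmitri controls Ardent.
No other company's threshold is met.

Ardent Ltd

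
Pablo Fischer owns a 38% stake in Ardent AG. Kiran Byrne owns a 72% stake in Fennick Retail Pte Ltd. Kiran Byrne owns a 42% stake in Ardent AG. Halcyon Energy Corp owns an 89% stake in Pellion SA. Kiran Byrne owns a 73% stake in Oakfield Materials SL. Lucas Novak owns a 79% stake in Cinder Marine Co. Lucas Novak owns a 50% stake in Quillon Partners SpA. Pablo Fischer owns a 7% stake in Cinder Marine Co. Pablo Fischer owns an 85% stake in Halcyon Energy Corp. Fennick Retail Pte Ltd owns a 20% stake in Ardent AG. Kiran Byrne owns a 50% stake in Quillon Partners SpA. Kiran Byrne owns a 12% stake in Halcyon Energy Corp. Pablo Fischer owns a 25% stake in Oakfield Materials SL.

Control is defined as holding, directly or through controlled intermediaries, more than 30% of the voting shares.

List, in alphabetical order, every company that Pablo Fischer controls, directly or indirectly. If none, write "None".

Ardent AG, Halcyon Energy Corp, Pellion SA

Pablo holds 85% of Halcyon, so Pablo controls Halcyon.
Pablo holds 38% of Ardent, so Pablo controls Ardent.
Halcyon holds 89% of Pellion, so Pablo controls Pellion.
No other company's threshold is met.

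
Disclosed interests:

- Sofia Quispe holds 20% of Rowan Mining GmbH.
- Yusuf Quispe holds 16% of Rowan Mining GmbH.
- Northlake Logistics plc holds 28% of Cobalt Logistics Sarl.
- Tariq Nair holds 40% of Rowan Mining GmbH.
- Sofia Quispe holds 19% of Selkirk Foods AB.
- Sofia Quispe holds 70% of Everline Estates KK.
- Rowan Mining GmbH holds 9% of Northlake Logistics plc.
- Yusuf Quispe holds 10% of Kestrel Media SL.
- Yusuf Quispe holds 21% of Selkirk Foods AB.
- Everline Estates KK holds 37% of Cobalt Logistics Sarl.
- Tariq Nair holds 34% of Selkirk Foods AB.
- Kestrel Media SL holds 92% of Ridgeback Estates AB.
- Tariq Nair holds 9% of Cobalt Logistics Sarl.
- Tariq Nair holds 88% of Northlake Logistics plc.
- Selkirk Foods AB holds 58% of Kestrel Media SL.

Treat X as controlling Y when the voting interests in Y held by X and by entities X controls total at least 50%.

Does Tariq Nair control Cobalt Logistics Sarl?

No

Tariq holds 88% of Northlake, so Tariq controls Northlake.
In Cobalt, Tariq's side holds only 9% + 28% = 37%, not ≥ 50%.
So Tariq does not control Cobalt.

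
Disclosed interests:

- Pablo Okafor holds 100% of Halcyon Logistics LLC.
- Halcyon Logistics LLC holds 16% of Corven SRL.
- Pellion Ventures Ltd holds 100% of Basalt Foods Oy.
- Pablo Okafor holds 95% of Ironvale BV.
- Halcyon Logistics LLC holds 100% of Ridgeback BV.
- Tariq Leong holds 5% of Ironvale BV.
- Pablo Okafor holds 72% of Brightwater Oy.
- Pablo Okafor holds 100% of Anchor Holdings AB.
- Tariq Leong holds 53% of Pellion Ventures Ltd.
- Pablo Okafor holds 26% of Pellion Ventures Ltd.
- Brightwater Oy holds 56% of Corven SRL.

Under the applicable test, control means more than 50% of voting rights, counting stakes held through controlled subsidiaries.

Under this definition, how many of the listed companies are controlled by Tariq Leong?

Tariq holds 53% of Pellion, so Tariq controls Pellion.
Pellion holds 100% of Basalt, so Tariq controls Basalt.
No other company's threshold is met.
Tariq controls 2 companies.

2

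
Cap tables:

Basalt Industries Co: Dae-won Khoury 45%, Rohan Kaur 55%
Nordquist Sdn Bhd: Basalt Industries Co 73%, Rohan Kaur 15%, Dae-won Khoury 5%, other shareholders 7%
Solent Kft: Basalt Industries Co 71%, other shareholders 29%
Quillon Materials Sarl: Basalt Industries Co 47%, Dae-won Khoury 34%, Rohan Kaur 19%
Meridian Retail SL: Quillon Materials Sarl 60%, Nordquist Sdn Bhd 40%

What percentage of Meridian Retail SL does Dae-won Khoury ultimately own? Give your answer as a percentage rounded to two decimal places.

Dae-won reaches Meridian along 4 paths.
Via Basalt → Quillon: 45% × 47% × 60% = 12.69%.
Via Quillon: 34% × 60% = 20.4%.
Via Basalt → Nordquist: 45% × 73% × 40% = 13.14%.
Via Nordquist: 5% × 40% = 2%.
Total: 12.69% + 20.4% + 13.14% + 2% = 48.23%.

48.23%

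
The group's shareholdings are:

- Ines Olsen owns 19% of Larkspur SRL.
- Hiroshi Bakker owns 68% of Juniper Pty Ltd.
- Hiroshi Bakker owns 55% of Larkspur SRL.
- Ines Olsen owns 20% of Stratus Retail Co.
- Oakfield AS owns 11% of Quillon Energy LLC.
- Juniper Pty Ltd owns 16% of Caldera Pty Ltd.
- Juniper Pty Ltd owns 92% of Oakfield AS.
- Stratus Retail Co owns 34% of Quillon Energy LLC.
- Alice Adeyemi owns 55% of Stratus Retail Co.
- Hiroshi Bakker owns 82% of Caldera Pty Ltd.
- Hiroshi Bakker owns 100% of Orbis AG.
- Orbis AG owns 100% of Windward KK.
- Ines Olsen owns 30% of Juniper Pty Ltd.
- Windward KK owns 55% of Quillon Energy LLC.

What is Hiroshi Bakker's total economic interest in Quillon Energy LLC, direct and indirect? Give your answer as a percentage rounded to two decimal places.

61.88%

Hiroshi reaches Quillon along 2 paths.
Via Orbis → Windward: 100% × 100% × 55% = 55%.
Via Juniper → Oakfield: 68% × 92% × 11% = 6.8816%.
Total: 55% + 6.8816% = 61.8816%.
Rounded: 61.88%.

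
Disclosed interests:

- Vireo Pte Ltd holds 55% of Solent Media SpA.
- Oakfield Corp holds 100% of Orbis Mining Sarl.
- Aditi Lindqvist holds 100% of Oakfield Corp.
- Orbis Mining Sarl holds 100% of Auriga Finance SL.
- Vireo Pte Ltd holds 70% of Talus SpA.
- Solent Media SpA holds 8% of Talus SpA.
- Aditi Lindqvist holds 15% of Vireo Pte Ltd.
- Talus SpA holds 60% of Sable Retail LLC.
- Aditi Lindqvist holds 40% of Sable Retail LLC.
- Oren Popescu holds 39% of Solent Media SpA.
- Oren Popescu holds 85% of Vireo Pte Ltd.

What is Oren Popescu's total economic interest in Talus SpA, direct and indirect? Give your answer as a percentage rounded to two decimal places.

Oren reaches Talus along 3 paths.
Via Vireo: 85% × 70% = 59.5%.
Via Solent: 39% × 8% = 3.12%.
Via Vireo → Solent: 85% × 55% × 8% = 3.74%.
Total: 59.5% + 3.12% + 3.74% = 66.36%.

66.36%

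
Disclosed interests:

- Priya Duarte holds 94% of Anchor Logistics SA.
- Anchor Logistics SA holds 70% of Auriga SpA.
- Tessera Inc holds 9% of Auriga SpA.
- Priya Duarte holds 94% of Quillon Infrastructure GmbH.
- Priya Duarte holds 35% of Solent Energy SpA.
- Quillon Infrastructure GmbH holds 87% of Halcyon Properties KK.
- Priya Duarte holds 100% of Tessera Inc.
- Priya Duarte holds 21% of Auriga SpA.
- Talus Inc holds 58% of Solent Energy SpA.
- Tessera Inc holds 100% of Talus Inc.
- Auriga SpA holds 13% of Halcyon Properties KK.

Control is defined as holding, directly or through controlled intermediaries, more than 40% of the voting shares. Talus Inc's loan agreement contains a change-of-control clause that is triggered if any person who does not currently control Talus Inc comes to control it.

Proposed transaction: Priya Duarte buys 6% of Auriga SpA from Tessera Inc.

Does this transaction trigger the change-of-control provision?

The purchase adds only to Priya's holdings (Tessera's stake shrinks), so Priya is the only person who could newly come to control Talus.
Priya holds 100% of Tessera, so Priya controls Tessera.
Tessera holds 100% of Talus, so Priya controls Talus.
So Priya already controls Talus before the transaction.
After the purchase, Priya's direct stake in Auriga rises to 21% + 6% = 27%, and Tessera's stake falls to 3%.
Priya controlled Talus already, so this is not a new person acquiring control; every other person's position is unchanged or reduced.
No new person acquires control, so the clause is not triggered.

No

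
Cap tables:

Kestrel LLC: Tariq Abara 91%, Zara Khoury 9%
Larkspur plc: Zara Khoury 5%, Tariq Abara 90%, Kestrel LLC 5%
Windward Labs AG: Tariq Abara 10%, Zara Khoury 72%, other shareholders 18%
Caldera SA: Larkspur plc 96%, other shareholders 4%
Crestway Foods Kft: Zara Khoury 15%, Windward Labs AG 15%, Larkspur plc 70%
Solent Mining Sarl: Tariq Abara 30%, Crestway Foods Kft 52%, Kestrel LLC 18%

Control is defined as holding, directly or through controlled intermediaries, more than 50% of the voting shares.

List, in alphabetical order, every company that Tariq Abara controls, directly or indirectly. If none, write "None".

Caldera SA, Crestway Foods Kft, Kestrel LLC, Larkspur plc, Solent Mining Sarl

Tariq holds 91% of Kestrel, so Tariq controls Kestrel.
Tariq and Kestrel together hold 90% + 5% = 95% of Larkspur, so Tariq controls Larkspur.
Larkspur holds 96% of Caldera, so Tariq controls Caldera.
Larkspur holds 70% of Crestway, so Tariq controls Crestway.
Tariq and Crestway and Kestrel together hold 30% + 52% + 18% = 100% of Solent, so Tariq controls Solent.
No other company's threshold is met.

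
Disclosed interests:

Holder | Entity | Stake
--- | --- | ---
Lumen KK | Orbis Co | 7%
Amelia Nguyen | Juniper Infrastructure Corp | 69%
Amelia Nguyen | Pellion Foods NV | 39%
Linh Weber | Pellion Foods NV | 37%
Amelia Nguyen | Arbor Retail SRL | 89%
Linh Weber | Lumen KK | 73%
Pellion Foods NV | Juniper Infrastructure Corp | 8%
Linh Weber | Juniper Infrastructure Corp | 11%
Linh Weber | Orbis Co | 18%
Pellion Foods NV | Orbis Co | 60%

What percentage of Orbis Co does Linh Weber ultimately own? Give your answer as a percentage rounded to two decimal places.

Linh reaches Orbis along 3 paths.
Via Pellion: 37% × 60% = 22.2%.
Direct stake: 18% = 18%.
Via Lumen: 73% × 7% = 5.11%.
Total: 22.2% + 18% + 5.11% = 45.31%.

45.31%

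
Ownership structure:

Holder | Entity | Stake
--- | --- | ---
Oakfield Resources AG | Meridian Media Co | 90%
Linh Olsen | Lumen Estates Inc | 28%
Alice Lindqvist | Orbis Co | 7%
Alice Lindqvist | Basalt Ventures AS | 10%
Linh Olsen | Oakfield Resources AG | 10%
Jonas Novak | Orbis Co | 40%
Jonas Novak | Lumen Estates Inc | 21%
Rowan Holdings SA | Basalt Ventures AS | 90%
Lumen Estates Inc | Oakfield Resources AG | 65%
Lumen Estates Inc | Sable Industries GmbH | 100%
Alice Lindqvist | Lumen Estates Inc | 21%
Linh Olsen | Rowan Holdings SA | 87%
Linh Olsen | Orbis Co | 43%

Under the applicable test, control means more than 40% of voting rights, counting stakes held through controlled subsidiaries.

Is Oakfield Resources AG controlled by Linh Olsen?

No

Linh holds 87% of Rowan, so Linh controls Rowan.
Linh holds 43% of Orbis, so Linh controls Orbis.
Rowan holds 90% of Basalt, so Linh controls Basalt.
In Oakfield, Linh's side holds only 10%, not > 40%.
So Linh does not control Oakfield.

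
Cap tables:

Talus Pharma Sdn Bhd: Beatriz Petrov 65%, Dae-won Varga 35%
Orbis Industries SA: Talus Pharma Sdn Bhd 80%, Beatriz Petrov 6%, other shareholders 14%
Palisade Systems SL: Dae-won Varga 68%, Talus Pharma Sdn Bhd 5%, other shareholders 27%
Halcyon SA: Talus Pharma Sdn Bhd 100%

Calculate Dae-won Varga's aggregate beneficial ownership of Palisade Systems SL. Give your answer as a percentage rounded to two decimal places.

69.75%

Dae-won reaches Palisade along 2 paths.
Direct stake: 68% = 68%.
Via Talus: 35% × 5% = 1.75%.
Total: 68% + 1.75% = 69.75%.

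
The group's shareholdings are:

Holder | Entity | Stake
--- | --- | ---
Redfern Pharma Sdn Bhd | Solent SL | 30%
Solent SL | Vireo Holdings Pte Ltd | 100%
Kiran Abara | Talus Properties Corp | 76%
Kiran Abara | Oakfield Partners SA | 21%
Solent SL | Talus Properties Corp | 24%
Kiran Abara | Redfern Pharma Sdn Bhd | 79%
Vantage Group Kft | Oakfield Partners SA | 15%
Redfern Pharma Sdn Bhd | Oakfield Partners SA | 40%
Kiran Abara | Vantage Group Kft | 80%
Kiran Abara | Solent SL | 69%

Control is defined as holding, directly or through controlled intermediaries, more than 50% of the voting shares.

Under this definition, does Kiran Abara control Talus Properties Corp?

Yes

Kiran holds 79% of Redfern, so Kiran controls Redfern.
Kiran and Redfern together hold 69% + 30% = 99% of Solent, so Kiran controls Solent.
Kiran and Solent together hold 76% + 24% = 100% of Talus, so Kiran controls Talus.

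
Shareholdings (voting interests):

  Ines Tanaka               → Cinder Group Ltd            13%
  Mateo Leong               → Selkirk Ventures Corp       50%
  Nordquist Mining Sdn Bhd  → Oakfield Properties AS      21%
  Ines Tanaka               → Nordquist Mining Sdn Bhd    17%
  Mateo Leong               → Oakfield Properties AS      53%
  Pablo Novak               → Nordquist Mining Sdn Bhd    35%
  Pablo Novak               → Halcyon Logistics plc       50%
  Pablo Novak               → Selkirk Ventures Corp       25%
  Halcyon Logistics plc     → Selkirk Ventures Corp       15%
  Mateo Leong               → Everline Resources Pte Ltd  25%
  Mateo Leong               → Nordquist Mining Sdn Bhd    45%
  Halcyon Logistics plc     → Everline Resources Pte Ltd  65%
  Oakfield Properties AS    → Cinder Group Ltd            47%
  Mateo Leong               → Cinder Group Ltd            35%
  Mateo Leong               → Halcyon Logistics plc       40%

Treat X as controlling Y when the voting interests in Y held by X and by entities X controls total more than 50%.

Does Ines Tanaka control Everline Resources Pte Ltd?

Ines's largest direct stake is 17% in Nordquist, which does not meet the threshold, so Ines controls no company.
Neither Ines nor any entity Ines controls holds any voting interest in Everline.
So Ines does not control Everline.

No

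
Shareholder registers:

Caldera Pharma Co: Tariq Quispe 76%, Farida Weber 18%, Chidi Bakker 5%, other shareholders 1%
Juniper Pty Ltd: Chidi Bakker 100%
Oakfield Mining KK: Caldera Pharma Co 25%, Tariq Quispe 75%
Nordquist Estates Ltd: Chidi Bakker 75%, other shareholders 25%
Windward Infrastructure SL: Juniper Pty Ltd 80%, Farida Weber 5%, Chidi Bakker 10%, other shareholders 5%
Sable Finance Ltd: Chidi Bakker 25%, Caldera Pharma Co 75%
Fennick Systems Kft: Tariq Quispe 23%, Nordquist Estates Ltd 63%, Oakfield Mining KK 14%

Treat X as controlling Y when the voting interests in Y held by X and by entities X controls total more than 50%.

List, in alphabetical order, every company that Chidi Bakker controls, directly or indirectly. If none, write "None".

Chidi holds 100% of Juniper, so Chidi controls Juniper.
Chidi holds 75% of Nordquist, so Chidi controls Nordquist.
Juniper and Chidi together hold 80% + 10% = 90% of Windward, so Chidi controls Windward.
Nordquist holds 63% of Fennick, so Chidi controls Fennick.
No other company's threshold is met.

Fennick Systems Kft, Juniper Pty Ltd, Nordquist Estates Ltd, Windward Infrastructure SL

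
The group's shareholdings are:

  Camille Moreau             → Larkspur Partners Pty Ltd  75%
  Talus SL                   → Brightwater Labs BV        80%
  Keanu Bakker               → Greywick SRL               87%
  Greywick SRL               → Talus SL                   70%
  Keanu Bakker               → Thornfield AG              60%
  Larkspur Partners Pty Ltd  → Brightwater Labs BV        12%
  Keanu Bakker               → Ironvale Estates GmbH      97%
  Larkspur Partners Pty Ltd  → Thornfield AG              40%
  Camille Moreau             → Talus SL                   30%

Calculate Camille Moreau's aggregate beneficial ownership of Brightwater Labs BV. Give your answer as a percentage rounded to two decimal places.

33.00%

Camille reaches Brightwater along 2 paths.
Via Talus: 30% × 80% = 24%.
Via Larkspur: 75% × 12% = 9%.
Total: 24% + 9% = 33%.
Rounded: 33.00%.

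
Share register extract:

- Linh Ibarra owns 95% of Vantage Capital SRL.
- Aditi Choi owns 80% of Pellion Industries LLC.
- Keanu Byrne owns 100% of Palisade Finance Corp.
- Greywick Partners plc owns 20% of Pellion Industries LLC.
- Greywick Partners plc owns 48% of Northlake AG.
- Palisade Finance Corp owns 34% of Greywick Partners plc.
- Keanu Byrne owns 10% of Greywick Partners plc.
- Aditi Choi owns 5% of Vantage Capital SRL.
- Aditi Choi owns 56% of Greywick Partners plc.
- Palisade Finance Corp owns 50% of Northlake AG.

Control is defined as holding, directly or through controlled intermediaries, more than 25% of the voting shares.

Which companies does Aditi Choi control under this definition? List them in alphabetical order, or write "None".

Greywick Partners plc, Northlake AG, Pellion Industries LLC

Aditi holds 56% of Greywick, so Aditi controls Greywick.
Greywick and Aditi together hold 20% + 80% = 100% of Pellion, so Aditi controls Pellion.
Greywick holds 48% of Northlake, so Aditi controls Northlake.
No other company's threshold is met.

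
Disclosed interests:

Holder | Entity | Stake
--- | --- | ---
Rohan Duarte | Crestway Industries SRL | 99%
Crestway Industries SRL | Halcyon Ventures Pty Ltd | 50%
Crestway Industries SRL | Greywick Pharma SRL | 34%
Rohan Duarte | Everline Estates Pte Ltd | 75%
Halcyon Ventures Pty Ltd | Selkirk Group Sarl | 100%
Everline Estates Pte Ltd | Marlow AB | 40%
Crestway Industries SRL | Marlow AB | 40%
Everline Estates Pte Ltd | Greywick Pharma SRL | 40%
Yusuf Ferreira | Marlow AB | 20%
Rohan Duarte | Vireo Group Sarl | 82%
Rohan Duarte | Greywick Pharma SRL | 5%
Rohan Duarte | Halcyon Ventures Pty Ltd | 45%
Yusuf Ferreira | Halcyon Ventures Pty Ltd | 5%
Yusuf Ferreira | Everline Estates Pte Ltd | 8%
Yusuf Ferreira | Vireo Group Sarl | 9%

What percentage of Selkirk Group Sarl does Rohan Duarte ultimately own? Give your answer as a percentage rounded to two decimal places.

94.50%

Rohan reaches Selkirk along 2 paths.
Via Halcyon: 45% × 100% = 45%.
Via Crestway → Halcyon: 99% × 50% × 100% = 49.5%.
Total: 45% + 49.5% = 94.5%.
Rounded: 94.50%.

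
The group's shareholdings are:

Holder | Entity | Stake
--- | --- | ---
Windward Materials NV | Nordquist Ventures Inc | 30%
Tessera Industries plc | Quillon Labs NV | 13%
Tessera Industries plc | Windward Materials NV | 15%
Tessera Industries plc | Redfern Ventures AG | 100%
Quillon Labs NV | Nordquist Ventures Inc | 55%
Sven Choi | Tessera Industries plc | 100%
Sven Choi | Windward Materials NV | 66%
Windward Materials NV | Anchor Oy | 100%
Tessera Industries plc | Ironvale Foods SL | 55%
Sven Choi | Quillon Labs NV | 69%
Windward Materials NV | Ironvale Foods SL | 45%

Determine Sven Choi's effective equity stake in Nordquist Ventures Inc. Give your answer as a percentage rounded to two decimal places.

Sven reaches Nordquist along 4 paths.
Via Windward: 66% × 30% = 19.8%.
Via Tessera → Windward: 100% × 15% × 30% = 4.5%.
Via Tessera → Quillon: 100% × 13% × 55% = 7.15%.
Via Quillon: 69% × 55% = 37.95%.
Total: 19.8% + 4.5% + 7.15% + 37.95% = 69.4%.
Rounded: 69.40%.

69.40%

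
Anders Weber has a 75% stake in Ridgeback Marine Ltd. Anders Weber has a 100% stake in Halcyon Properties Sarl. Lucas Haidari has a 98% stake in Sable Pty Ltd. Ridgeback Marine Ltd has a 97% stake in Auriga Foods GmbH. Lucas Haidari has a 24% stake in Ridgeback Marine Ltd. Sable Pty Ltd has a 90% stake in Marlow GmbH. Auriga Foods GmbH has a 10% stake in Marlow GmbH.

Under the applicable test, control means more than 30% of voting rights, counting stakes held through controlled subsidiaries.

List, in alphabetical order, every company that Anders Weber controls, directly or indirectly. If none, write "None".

Auriga Foods GmbH, Halcyon Properties Sarl, Ridgeback Marine Ltd

Anders holds 75% of Ridgeback, so Anders controls Ridgeback.
Ridgeback holds 97% of Auriga, so Anders controls Auriga.
Anders holds 100% of Halcyon, so Anders controls Halcyon.
No other company's threshold is met.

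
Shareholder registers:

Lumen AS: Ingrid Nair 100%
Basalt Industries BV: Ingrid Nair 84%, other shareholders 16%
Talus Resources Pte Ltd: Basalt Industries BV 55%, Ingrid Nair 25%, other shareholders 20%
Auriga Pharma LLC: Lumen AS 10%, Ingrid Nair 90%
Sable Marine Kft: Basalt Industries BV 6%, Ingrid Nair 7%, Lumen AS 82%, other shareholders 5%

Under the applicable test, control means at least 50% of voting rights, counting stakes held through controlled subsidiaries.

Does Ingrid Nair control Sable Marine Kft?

Ingrid holds 84% of Basalt, so Ingrid controls Basalt.
Ingrid holds 100% of Lumen, so Ingrid controls Lumen.
Basalt and Ingrid and Lumen together hold 6% + 7% + 82% = 95% of Sable, so Ingrid controls Sable.

Yes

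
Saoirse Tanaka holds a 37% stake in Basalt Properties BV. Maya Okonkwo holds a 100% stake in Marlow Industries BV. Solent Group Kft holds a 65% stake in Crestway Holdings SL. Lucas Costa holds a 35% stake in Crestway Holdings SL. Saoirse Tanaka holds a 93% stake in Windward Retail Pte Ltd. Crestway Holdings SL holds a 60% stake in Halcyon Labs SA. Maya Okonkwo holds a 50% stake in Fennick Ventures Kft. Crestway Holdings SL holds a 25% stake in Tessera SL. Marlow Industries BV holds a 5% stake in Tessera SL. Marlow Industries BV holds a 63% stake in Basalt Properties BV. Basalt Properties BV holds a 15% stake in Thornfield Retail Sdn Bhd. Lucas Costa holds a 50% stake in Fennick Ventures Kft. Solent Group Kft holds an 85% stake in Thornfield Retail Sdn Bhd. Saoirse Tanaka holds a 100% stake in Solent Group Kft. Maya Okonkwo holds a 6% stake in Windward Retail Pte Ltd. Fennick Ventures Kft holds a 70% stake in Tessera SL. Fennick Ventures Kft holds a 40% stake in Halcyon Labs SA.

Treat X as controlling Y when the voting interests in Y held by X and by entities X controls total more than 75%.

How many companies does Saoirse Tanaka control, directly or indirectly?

Saoirse holds 100% of Solent, so Saoirse controls Solent.
Saoirse holds 93% of Windward, so Saoirse controls Windward.
Solent holds 85% of Thornfield, so Saoirse controls Thornfield.
No other company's threshold is met.
Saoirse controls 3 companies.

3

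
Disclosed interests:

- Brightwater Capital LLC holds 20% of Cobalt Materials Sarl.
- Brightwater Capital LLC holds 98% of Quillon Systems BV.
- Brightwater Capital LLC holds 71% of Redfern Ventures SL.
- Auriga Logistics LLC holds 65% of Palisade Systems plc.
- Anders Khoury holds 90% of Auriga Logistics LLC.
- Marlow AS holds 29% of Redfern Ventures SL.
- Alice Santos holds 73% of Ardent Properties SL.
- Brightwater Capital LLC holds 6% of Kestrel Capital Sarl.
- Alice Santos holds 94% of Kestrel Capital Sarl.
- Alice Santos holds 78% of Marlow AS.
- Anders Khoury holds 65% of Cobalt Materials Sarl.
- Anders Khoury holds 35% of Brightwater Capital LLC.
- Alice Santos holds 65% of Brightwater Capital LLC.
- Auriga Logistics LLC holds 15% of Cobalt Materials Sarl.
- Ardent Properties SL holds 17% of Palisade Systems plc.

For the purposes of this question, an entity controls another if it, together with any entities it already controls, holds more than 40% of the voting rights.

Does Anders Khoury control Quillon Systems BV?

Anders holds 90% of Auriga, so Anders controls Auriga.
Anders and Auriga together hold 65% + 15% = 80% of Cobalt, so Anders controls Cobalt.
Auriga holds 65% of Palisade, so Anders controls Palisade.
Neither Anders nor any entity Anders controls holds any voting interest in Quillon.
So Anders does not control Quillon.

No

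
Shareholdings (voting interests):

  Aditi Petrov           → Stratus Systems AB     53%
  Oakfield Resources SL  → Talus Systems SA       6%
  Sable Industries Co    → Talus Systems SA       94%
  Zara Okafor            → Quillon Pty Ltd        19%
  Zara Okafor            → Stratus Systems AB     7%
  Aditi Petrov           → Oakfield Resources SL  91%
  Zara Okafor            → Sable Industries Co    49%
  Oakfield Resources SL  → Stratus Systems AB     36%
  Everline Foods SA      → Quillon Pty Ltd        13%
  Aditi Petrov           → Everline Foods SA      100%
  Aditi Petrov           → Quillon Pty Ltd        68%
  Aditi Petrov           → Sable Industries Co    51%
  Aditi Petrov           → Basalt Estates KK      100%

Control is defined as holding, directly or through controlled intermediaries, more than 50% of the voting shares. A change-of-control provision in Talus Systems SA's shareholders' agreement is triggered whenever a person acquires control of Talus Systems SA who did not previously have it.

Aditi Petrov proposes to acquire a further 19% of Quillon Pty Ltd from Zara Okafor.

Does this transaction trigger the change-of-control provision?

The purchase adds only to Aditi's holdings (Zara's stake shrinks), so Aditi is the only person who could newly come to control Talus.
Aditi holds 91% of Oakfield, so Aditi controls Oakfield.
Aditi holds 51% of Sable, so Aditi controls Sable.
Sable and Oakfield together hold 94% + 6% = 100% of Talus, so Aditi controls Talus.
So Aditi already controls Talus before the transaction.
After the purchase, Aditi's direct stake in Quillon rises to 68% + 19% = 87%, and Zara's stake falls to 0%.
Aditi controlled Talus already, so this is not a new person acquiring control; every other person's position is unchanged or reduced.
No new person acquires control, so the clause is not triggered.

No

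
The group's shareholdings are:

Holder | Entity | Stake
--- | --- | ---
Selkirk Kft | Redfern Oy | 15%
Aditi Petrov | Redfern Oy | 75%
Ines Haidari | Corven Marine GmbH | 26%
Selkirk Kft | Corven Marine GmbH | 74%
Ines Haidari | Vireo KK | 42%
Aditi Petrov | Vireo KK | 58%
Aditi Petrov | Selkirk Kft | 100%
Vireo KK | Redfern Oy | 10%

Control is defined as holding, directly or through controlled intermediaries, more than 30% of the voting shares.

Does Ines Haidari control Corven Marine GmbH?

No

Ines holds 42% of Vireo, so Ines controls Vireo.
In Corven, Ines's side holds only 26%, not > 30%.
So Ines does not control Corven.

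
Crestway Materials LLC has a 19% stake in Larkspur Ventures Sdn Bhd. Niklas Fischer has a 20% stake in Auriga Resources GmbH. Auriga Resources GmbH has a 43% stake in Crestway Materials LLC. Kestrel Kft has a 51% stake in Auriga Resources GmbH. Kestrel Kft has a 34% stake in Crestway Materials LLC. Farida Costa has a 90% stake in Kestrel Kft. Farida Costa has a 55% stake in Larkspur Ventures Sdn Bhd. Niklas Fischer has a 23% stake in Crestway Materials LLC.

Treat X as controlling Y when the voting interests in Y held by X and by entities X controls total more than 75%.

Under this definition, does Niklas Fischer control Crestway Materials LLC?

Niklas's largest direct stake is 23% in Crestway, which does not meet the threshold, so Niklas controls no company.
In Crestway, Niklas's side holds only 23%, not > 75%.
So Niklas does not control Crestway.

No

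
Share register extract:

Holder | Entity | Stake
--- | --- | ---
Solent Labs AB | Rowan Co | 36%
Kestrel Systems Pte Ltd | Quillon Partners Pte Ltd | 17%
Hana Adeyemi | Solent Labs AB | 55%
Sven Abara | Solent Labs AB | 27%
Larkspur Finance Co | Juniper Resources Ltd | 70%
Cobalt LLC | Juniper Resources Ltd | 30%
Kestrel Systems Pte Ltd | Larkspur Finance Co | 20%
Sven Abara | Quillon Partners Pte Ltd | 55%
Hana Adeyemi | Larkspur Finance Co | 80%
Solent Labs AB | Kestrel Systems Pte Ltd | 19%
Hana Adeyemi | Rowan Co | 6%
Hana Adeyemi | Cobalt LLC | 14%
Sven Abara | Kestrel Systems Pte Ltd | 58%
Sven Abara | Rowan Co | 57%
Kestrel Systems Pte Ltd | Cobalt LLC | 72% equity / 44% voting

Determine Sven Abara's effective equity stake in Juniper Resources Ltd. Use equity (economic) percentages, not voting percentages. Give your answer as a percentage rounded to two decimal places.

22.47%

Sven reaches Juniper along 4 paths.
Via Solent → Kestrel → Larkspur: 27% × 19% × 20% × 70% = 0.7182%.
Via Kestrel → Larkspur: 58% × 20% × 70% = 8.12%.
Via Solent → Kestrel → Cobalt: 27% × 19% × 72% × 30% = 1.10808%.
Via Kestrel → Cobalt: 58% × 72% × 30% = 12.528%.
Total: 0.7182% + 8.12% + 1.10808% + 12.528% = 22.47428%.
Rounded: 22.47%.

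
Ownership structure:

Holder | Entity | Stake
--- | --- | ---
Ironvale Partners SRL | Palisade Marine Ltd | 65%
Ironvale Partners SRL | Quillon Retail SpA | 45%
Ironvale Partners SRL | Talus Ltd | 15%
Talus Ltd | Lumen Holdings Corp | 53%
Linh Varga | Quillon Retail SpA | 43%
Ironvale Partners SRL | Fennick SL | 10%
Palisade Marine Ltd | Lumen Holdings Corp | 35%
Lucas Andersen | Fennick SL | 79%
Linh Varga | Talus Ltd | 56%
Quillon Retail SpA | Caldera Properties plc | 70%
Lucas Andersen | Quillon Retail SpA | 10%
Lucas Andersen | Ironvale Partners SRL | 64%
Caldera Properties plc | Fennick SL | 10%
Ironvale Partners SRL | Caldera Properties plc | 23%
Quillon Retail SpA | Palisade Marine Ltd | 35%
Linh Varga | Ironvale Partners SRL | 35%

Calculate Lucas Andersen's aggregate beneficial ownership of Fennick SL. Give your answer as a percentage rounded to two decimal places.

Lucas reaches Fennick along 5 paths.
Direct stake: 79% = 79%.
Via Ironvale: 64% × 10% = 6.4%.
Via Ironvale → Caldera: 64% × 23% × 10% = 1.472%.
Via Ironvale → Quillon → Caldera: 64% × 45% × 70% × 10% = 2.016%.
Via Quillon → Caldera: 10% × 70% × 10% = 0.7%.
Total: 79% + 6.4% + 1.472% + 2.016% + 0.7% = 89.588%.
Rounded: 89.59%.

89.59%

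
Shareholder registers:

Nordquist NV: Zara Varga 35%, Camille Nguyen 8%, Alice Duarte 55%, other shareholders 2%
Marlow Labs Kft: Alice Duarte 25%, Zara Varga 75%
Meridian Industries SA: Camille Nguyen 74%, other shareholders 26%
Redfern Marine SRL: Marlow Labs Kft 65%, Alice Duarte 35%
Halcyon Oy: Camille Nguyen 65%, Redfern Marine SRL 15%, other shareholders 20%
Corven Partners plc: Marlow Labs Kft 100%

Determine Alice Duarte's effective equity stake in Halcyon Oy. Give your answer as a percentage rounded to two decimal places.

7.69%

Alice reaches Halcyon along 2 paths.
Via Marlow → Redfern: 25% × 65% × 15% = 2.4375%.
Via Redfern: 35% × 15% = 5.25%.
Total: 2.4375% + 5.25% = 7.6875%.
Rounded: 7.69%.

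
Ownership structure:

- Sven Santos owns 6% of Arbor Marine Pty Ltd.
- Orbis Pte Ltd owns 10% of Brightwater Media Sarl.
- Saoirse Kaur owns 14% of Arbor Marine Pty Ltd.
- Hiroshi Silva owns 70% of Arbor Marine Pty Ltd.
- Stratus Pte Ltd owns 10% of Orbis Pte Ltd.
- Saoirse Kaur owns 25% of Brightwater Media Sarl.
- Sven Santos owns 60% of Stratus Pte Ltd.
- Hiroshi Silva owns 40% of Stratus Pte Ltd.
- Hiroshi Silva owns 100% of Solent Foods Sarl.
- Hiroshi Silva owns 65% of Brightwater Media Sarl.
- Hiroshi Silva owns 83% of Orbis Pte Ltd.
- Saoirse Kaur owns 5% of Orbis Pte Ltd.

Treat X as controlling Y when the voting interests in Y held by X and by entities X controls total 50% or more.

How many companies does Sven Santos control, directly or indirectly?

Sven holds 60% of Stratus, so Sven controls Stratus.
No other company's threshold is met.
Sven controls 1 company.

1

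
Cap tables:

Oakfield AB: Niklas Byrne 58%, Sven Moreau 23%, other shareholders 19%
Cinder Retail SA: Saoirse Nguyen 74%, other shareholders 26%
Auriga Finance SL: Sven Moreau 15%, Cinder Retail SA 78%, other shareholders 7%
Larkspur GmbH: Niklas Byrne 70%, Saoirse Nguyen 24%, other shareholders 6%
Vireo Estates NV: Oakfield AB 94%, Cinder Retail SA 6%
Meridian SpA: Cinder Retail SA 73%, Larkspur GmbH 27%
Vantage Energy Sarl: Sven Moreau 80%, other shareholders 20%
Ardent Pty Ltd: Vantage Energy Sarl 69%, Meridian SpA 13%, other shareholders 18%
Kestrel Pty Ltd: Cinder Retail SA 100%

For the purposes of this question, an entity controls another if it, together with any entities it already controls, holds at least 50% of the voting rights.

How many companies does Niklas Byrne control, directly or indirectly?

3

Niklas holds 58% of Oakfield, so Niklas controls Oakfield.
Niklas holds 70% of Larkspur, so Niklas controls Larkspur.
Oakfield holds 94% of Vireo, so Niklas controls Vireo.
No other company's threshold is met.
Niklas controls 3 companies.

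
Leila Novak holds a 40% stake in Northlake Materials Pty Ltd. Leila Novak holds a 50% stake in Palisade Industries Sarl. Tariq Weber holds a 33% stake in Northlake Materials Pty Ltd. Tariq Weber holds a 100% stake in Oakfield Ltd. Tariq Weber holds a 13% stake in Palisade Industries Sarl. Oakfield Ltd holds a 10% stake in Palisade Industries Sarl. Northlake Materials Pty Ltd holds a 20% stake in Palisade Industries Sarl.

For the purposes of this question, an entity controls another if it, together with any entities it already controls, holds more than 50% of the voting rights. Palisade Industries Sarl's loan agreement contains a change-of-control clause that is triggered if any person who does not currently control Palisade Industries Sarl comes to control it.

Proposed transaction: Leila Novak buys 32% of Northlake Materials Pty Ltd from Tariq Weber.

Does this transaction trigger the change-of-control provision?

The purchase adds only to Leila's holdings (Tariq's stake shrinks), so Leila is the only person who could newly come to control Palisade.
Leila's largest direct stake is 50% in Palisade, which does not meet the threshold, so Leila controls no company.
In Palisade, Leila's side holds only 50%, not > 50%.
So before the transaction, Leila does not control Palisade.
After the purchase, Leila's direct stake in Northlake rises to 40% + 32% = 72%, and Tariq's stake falls to 1%.
Leila holds 72% of Northlake, so Leila controls Northlake.
Leila and Northlake together hold 50% + 20% = 70% of Palisade, so Leila controls Palisade.
Leila did not control Palisade before and does after, so the clause is triggered.

Yes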